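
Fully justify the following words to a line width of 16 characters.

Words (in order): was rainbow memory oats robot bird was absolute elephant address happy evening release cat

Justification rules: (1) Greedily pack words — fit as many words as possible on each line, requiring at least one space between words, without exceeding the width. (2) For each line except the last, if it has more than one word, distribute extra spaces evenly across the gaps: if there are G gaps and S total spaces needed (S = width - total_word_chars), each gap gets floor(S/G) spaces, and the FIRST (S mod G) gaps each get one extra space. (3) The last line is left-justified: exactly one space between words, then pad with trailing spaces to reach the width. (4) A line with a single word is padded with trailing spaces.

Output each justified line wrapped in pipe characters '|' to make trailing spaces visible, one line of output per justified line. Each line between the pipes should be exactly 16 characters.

Line 1: ['was', 'rainbow'] (min_width=11, slack=5)
Line 2: ['memory', 'oats'] (min_width=11, slack=5)
Line 3: ['robot', 'bird', 'was'] (min_width=14, slack=2)
Line 4: ['absolute'] (min_width=8, slack=8)
Line 5: ['elephant', 'address'] (min_width=16, slack=0)
Line 6: ['happy', 'evening'] (min_width=13, slack=3)
Line 7: ['release', 'cat'] (min_width=11, slack=5)

Answer: |was      rainbow|
|memory      oats|
|robot  bird  was|
|absolute        |
|elephant address|
|happy    evening|
|release cat     |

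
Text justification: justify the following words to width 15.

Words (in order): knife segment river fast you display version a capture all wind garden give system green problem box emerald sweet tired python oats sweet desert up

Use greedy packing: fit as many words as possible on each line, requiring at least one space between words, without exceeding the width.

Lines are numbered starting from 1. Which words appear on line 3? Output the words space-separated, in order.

Answer: display version

Derivation:
Line 1: ['knife', 'segment'] (min_width=13, slack=2)
Line 2: ['river', 'fast', 'you'] (min_width=14, slack=1)
Line 3: ['display', 'version'] (min_width=15, slack=0)
Line 4: ['a', 'capture', 'all'] (min_width=13, slack=2)
Line 5: ['wind', 'garden'] (min_width=11, slack=4)
Line 6: ['give', 'system'] (min_width=11, slack=4)
Line 7: ['green', 'problem'] (min_width=13, slack=2)
Line 8: ['box', 'emerald'] (min_width=11, slack=4)
Line 9: ['sweet', 'tired'] (min_width=11, slack=4)
Line 10: ['python', 'oats'] (min_width=11, slack=4)
Line 11: ['sweet', 'desert', 'up'] (min_width=15, slack=0)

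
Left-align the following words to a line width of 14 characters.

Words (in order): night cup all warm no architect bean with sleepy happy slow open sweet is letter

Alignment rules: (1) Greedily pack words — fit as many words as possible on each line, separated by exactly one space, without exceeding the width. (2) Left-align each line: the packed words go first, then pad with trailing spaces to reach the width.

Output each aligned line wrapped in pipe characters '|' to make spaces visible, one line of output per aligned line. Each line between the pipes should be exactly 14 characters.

Answer: |night cup all |
|warm no       |
|architect bean|
|with sleepy   |
|happy slow    |
|open sweet is |
|letter        |

Derivation:
Line 1: ['night', 'cup', 'all'] (min_width=13, slack=1)
Line 2: ['warm', 'no'] (min_width=7, slack=7)
Line 3: ['architect', 'bean'] (min_width=14, slack=0)
Line 4: ['with', 'sleepy'] (min_width=11, slack=3)
Line 5: ['happy', 'slow'] (min_width=10, slack=4)
Line 6: ['open', 'sweet', 'is'] (min_width=13, slack=1)
Line 7: ['letter'] (min_width=6, slack=8)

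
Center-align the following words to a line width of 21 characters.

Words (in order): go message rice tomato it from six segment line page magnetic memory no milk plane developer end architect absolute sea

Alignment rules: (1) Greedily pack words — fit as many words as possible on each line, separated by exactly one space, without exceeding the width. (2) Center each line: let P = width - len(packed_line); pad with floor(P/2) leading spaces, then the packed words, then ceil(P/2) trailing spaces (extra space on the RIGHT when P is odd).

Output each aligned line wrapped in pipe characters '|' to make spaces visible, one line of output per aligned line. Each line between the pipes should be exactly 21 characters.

Answer: |   go message rice   |
| tomato it from six  |
|  segment line page  |
| magnetic memory no  |
|milk plane developer |
|    end architect    |
|    absolute sea     |

Derivation:
Line 1: ['go', 'message', 'rice'] (min_width=15, slack=6)
Line 2: ['tomato', 'it', 'from', 'six'] (min_width=18, slack=3)
Line 3: ['segment', 'line', 'page'] (min_width=17, slack=4)
Line 4: ['magnetic', 'memory', 'no'] (min_width=18, slack=3)
Line 5: ['milk', 'plane', 'developer'] (min_width=20, slack=1)
Line 6: ['end', 'architect'] (min_width=13, slack=8)
Line 7: ['absolute', 'sea'] (min_width=12, slack=9)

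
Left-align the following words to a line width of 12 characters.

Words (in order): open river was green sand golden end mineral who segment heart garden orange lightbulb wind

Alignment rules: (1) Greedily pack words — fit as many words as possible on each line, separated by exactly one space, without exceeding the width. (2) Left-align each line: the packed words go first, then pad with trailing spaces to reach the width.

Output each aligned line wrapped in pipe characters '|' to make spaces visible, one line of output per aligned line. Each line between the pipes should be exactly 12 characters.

Answer: |open river  |
|was green   |
|sand golden |
|end mineral |
|who segment |
|heart garden|
|orange      |
|lightbulb   |
|wind        |

Derivation:
Line 1: ['open', 'river'] (min_width=10, slack=2)
Line 2: ['was', 'green'] (min_width=9, slack=3)
Line 3: ['sand', 'golden'] (min_width=11, slack=1)
Line 4: ['end', 'mineral'] (min_width=11, slack=1)
Line 5: ['who', 'segment'] (min_width=11, slack=1)
Line 6: ['heart', 'garden'] (min_width=12, slack=0)
Line 7: ['orange'] (min_width=6, slack=6)
Line 8: ['lightbulb'] (min_width=9, slack=3)
Line 9: ['wind'] (min_width=4, slack=8)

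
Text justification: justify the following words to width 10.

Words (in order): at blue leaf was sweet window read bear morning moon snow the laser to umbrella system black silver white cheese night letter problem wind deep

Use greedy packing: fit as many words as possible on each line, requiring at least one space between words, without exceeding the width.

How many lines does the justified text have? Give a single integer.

Line 1: ['at', 'blue'] (min_width=7, slack=3)
Line 2: ['leaf', 'was'] (min_width=8, slack=2)
Line 3: ['sweet'] (min_width=5, slack=5)
Line 4: ['window'] (min_width=6, slack=4)
Line 5: ['read', 'bear'] (min_width=9, slack=1)
Line 6: ['morning'] (min_width=7, slack=3)
Line 7: ['moon', 'snow'] (min_width=9, slack=1)
Line 8: ['the', 'laser'] (min_width=9, slack=1)
Line 9: ['to'] (min_width=2, slack=8)
Line 10: ['umbrella'] (min_width=8, slack=2)
Line 11: ['system'] (min_width=6, slack=4)
Line 12: ['black'] (min_width=5, slack=5)
Line 13: ['silver'] (min_width=6, slack=4)
Line 14: ['white'] (min_width=5, slack=5)
Line 15: ['cheese'] (min_width=6, slack=4)
Line 16: ['night'] (min_width=5, slack=5)
Line 17: ['letter'] (min_width=6, slack=4)
Line 18: ['problem'] (min_width=7, slack=3)
Line 19: ['wind', 'deep'] (min_width=9, slack=1)
Total lines: 19

Answer: 19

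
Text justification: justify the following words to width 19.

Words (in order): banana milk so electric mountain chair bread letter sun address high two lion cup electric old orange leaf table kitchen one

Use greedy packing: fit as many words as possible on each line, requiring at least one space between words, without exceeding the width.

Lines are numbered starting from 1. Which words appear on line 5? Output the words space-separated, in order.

Line 1: ['banana', 'milk', 'so'] (min_width=14, slack=5)
Line 2: ['electric', 'mountain'] (min_width=17, slack=2)
Line 3: ['chair', 'bread', 'letter'] (min_width=18, slack=1)
Line 4: ['sun', 'address', 'high'] (min_width=16, slack=3)
Line 5: ['two', 'lion', 'cup'] (min_width=12, slack=7)
Line 6: ['electric', 'old', 'orange'] (min_width=19, slack=0)
Line 7: ['leaf', 'table', 'kitchen'] (min_width=18, slack=1)
Line 8: ['one'] (min_width=3, slack=16)

Answer: two lion cup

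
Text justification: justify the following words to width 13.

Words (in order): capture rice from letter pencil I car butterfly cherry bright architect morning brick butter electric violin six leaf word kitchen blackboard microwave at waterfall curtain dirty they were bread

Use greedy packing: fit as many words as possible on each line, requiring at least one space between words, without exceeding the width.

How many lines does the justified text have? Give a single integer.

Line 1: ['capture', 'rice'] (min_width=12, slack=1)
Line 2: ['from', 'letter'] (min_width=11, slack=2)
Line 3: ['pencil', 'I', 'car'] (min_width=12, slack=1)
Line 4: ['butterfly'] (min_width=9, slack=4)
Line 5: ['cherry', 'bright'] (min_width=13, slack=0)
Line 6: ['architect'] (min_width=9, slack=4)
Line 7: ['morning', 'brick'] (min_width=13, slack=0)
Line 8: ['butter'] (min_width=6, slack=7)
Line 9: ['electric'] (min_width=8, slack=5)
Line 10: ['violin', 'six'] (min_width=10, slack=3)
Line 11: ['leaf', 'word'] (min_width=9, slack=4)
Line 12: ['kitchen'] (min_width=7, slack=6)
Line 13: ['blackboard'] (min_width=10, slack=3)
Line 14: ['microwave', 'at'] (min_width=12, slack=1)
Line 15: ['waterfall'] (min_width=9, slack=4)
Line 16: ['curtain', 'dirty'] (min_width=13, slack=0)
Line 17: ['they', 'were'] (min_width=9, slack=4)
Line 18: ['bread'] (min_width=5, slack=8)
Total lines: 18

Answer: 18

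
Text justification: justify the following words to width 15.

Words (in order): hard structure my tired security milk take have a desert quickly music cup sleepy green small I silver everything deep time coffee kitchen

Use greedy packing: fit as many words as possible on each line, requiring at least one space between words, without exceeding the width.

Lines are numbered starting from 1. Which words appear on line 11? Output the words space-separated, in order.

Answer: kitchen

Derivation:
Line 1: ['hard', 'structure'] (min_width=14, slack=1)
Line 2: ['my', 'tired'] (min_width=8, slack=7)
Line 3: ['security', 'milk'] (min_width=13, slack=2)
Line 4: ['take', 'have', 'a'] (min_width=11, slack=4)
Line 5: ['desert', 'quickly'] (min_width=14, slack=1)
Line 6: ['music', 'cup'] (min_width=9, slack=6)
Line 7: ['sleepy', 'green'] (min_width=12, slack=3)
Line 8: ['small', 'I', 'silver'] (min_width=14, slack=1)
Line 9: ['everything', 'deep'] (min_width=15, slack=0)
Line 10: ['time', 'coffee'] (min_width=11, slack=4)
Line 11: ['kitchen'] (min_width=7, slack=8)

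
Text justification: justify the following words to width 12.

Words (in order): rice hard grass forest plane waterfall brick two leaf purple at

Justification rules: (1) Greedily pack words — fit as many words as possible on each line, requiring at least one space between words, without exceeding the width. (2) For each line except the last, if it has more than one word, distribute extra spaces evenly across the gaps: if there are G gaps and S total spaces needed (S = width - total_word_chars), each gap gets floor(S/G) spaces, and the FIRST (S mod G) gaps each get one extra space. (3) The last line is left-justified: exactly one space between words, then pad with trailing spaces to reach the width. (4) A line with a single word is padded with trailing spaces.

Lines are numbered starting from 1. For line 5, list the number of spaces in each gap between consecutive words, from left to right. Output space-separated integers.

Line 1: ['rice', 'hard'] (min_width=9, slack=3)
Line 2: ['grass', 'forest'] (min_width=12, slack=0)
Line 3: ['plane'] (min_width=5, slack=7)
Line 4: ['waterfall'] (min_width=9, slack=3)
Line 5: ['brick', 'two'] (min_width=9, slack=3)
Line 6: ['leaf', 'purple'] (min_width=11, slack=1)
Line 7: ['at'] (min_width=2, slack=10)

Answer: 4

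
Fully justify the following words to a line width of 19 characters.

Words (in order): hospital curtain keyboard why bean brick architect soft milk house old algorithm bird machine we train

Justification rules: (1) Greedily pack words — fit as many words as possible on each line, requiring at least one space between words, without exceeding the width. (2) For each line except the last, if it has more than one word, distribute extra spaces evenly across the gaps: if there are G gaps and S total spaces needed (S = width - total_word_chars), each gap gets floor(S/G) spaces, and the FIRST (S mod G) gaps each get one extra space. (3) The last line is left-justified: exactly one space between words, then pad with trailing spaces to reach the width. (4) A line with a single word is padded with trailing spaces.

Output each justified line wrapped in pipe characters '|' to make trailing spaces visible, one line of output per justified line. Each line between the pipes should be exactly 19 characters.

Answer: |hospital    curtain|
|keyboard  why  bean|
|brick     architect|
|soft milk house old|
|algorithm      bird|
|machine we train   |

Derivation:
Line 1: ['hospital', 'curtain'] (min_width=16, slack=3)
Line 2: ['keyboard', 'why', 'bean'] (min_width=17, slack=2)
Line 3: ['brick', 'architect'] (min_width=15, slack=4)
Line 4: ['soft', 'milk', 'house', 'old'] (min_width=19, slack=0)
Line 5: ['algorithm', 'bird'] (min_width=14, slack=5)
Line 6: ['machine', 'we', 'train'] (min_width=16, slack=3)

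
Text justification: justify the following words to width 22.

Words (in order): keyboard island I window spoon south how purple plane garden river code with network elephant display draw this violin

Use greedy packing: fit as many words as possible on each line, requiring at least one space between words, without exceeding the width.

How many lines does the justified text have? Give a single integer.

Line 1: ['keyboard', 'island', 'I'] (min_width=17, slack=5)
Line 2: ['window', 'spoon', 'south', 'how'] (min_width=22, slack=0)
Line 3: ['purple', 'plane', 'garden'] (min_width=19, slack=3)
Line 4: ['river', 'code', 'with'] (min_width=15, slack=7)
Line 5: ['network', 'elephant'] (min_width=16, slack=6)
Line 6: ['display', 'draw', 'this'] (min_width=17, slack=5)
Line 7: ['violin'] (min_width=6, slack=16)
Total lines: 7

Answer: 7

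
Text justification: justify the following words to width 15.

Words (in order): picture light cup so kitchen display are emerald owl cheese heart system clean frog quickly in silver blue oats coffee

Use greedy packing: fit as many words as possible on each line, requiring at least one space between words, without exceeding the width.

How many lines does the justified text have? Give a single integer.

Answer: 9

Derivation:
Line 1: ['picture', 'light'] (min_width=13, slack=2)
Line 2: ['cup', 'so', 'kitchen'] (min_width=14, slack=1)
Line 3: ['display', 'are'] (min_width=11, slack=4)
Line 4: ['emerald', 'owl'] (min_width=11, slack=4)
Line 5: ['cheese', 'heart'] (min_width=12, slack=3)
Line 6: ['system', 'clean'] (min_width=12, slack=3)
Line 7: ['frog', 'quickly', 'in'] (min_width=15, slack=0)
Line 8: ['silver', 'blue'] (min_width=11, slack=4)
Line 9: ['oats', 'coffee'] (min_width=11, slack=4)
Total lines: 9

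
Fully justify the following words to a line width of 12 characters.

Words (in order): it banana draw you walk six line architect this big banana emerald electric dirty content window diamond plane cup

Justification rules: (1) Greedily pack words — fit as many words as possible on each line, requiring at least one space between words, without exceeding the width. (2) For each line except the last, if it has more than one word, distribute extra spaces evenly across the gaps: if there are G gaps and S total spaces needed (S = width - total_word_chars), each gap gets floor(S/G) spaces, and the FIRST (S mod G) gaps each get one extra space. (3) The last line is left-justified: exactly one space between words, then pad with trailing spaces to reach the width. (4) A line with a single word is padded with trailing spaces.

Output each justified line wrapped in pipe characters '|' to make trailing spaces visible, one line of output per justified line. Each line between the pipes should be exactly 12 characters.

Line 1: ['it', 'banana'] (min_width=9, slack=3)
Line 2: ['draw', 'you'] (min_width=8, slack=4)
Line 3: ['walk', 'six'] (min_width=8, slack=4)
Line 4: ['line'] (min_width=4, slack=8)
Line 5: ['architect'] (min_width=9, slack=3)
Line 6: ['this', 'big'] (min_width=8, slack=4)
Line 7: ['banana'] (min_width=6, slack=6)
Line 8: ['emerald'] (min_width=7, slack=5)
Line 9: ['electric'] (min_width=8, slack=4)
Line 10: ['dirty'] (min_width=5, slack=7)
Line 11: ['content'] (min_width=7, slack=5)
Line 12: ['window'] (min_width=6, slack=6)
Line 13: ['diamond'] (min_width=7, slack=5)
Line 14: ['plane', 'cup'] (min_width=9, slack=3)

Answer: |it    banana|
|draw     you|
|walk     six|
|line        |
|architect   |
|this     big|
|banana      |
|emerald     |
|electric    |
|dirty       |
|content     |
|window      |
|diamond     |
|plane cup   |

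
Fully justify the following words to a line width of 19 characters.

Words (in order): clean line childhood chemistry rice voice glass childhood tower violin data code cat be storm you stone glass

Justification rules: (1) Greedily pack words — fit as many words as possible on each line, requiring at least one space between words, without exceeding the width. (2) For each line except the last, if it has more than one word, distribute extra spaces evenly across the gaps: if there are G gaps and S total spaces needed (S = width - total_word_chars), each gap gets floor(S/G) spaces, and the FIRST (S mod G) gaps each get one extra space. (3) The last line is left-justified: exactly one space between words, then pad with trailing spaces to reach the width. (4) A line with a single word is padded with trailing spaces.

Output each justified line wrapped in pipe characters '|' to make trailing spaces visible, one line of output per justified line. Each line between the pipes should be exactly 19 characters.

Line 1: ['clean', 'line'] (min_width=10, slack=9)
Line 2: ['childhood', 'chemistry'] (min_width=19, slack=0)
Line 3: ['rice', 'voice', 'glass'] (min_width=16, slack=3)
Line 4: ['childhood', 'tower'] (min_width=15, slack=4)
Line 5: ['violin', 'data', 'code'] (min_width=16, slack=3)
Line 6: ['cat', 'be', 'storm', 'you'] (min_width=16, slack=3)
Line 7: ['stone', 'glass'] (min_width=11, slack=8)

Answer: |clean          line|
|childhood chemistry|
|rice   voice  glass|
|childhood     tower|
|violin   data  code|
|cat  be  storm  you|
|stone glass        |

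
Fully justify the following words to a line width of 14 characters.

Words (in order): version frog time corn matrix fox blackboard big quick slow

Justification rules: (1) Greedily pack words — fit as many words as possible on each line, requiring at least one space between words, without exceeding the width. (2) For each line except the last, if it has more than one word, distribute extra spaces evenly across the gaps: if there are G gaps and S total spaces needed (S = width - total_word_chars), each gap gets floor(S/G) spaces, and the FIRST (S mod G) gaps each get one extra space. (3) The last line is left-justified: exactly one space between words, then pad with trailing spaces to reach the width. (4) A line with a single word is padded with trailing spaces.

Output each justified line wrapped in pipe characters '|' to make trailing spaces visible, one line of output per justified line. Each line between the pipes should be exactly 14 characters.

Answer: |version   frog|
|time      corn|
|matrix     fox|
|blackboard big|
|quick slow    |

Derivation:
Line 1: ['version', 'frog'] (min_width=12, slack=2)
Line 2: ['time', 'corn'] (min_width=9, slack=5)
Line 3: ['matrix', 'fox'] (min_width=10, slack=4)
Line 4: ['blackboard', 'big'] (min_width=14, slack=0)
Line 5: ['quick', 'slow'] (min_width=10, slack=4)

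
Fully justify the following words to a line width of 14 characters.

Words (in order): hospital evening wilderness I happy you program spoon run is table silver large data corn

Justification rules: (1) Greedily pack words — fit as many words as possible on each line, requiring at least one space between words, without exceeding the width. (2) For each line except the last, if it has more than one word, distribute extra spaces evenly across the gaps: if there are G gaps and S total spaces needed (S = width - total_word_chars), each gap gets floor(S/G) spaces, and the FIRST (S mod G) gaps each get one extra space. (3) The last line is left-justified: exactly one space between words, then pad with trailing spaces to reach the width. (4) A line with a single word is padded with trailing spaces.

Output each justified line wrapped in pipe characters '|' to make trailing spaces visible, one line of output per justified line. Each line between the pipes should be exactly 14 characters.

Answer: |hospital      |
|evening       |
|wilderness   I|
|happy      you|
|program  spoon|
|run  is  table|
|silver   large|
|data corn     |

Derivation:
Line 1: ['hospital'] (min_width=8, slack=6)
Line 2: ['evening'] (min_width=7, slack=7)
Line 3: ['wilderness', 'I'] (min_width=12, slack=2)
Line 4: ['happy', 'you'] (min_width=9, slack=5)
Line 5: ['program', 'spoon'] (min_width=13, slack=1)
Line 6: ['run', 'is', 'table'] (min_width=12, slack=2)
Line 7: ['silver', 'large'] (min_width=12, slack=2)
Line 8: ['data', 'corn'] (min_width=9, slack=5)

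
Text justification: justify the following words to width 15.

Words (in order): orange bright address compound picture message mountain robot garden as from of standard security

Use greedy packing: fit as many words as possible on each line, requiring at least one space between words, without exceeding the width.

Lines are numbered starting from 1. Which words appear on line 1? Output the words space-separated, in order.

Answer: orange bright

Derivation:
Line 1: ['orange', 'bright'] (min_width=13, slack=2)
Line 2: ['address'] (min_width=7, slack=8)
Line 3: ['compound'] (min_width=8, slack=7)
Line 4: ['picture', 'message'] (min_width=15, slack=0)
Line 5: ['mountain', 'robot'] (min_width=14, slack=1)
Line 6: ['garden', 'as', 'from'] (min_width=14, slack=1)
Line 7: ['of', 'standard'] (min_width=11, slack=4)
Line 8: ['security'] (min_width=8, slack=7)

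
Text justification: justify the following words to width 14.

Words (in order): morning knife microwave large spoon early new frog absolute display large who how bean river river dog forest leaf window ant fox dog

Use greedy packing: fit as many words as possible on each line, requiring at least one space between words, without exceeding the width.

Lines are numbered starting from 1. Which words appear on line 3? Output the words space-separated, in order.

Answer: large spoon

Derivation:
Line 1: ['morning', 'knife'] (min_width=13, slack=1)
Line 2: ['microwave'] (min_width=9, slack=5)
Line 3: ['large', 'spoon'] (min_width=11, slack=3)
Line 4: ['early', 'new', 'frog'] (min_width=14, slack=0)
Line 5: ['absolute'] (min_width=8, slack=6)
Line 6: ['display', 'large'] (min_width=13, slack=1)
Line 7: ['who', 'how', 'bean'] (min_width=12, slack=2)
Line 8: ['river', 'river'] (min_width=11, slack=3)
Line 9: ['dog', 'forest'] (min_width=10, slack=4)
Line 10: ['leaf', 'window'] (min_width=11, slack=3)
Line 11: ['ant', 'fox', 'dog'] (min_width=11, slack=3)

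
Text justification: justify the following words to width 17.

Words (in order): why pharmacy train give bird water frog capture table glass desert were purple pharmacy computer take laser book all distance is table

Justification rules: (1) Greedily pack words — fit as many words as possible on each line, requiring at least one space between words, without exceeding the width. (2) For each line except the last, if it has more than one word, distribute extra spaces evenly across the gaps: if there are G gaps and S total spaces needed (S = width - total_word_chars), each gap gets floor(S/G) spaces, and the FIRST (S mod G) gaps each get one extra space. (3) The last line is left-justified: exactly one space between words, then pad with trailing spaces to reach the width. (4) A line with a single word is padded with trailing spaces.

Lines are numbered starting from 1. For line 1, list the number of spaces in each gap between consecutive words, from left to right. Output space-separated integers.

Answer: 6

Derivation:
Line 1: ['why', 'pharmacy'] (min_width=12, slack=5)
Line 2: ['train', 'give', 'bird'] (min_width=15, slack=2)
Line 3: ['water', 'frog'] (min_width=10, slack=7)
Line 4: ['capture', 'table'] (min_width=13, slack=4)
Line 5: ['glass', 'desert', 'were'] (min_width=17, slack=0)
Line 6: ['purple', 'pharmacy'] (min_width=15, slack=2)
Line 7: ['computer', 'take'] (min_width=13, slack=4)
Line 8: ['laser', 'book', 'all'] (min_width=14, slack=3)
Line 9: ['distance', 'is', 'table'] (min_width=17, slack=0)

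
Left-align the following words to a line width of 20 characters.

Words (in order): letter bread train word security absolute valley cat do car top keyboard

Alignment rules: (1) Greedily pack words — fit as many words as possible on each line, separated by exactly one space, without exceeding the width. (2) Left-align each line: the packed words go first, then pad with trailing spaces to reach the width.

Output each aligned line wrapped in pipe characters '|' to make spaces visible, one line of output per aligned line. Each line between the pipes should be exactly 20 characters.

Answer: |letter bread train  |
|word security       |
|absolute valley cat |
|do car top keyboard |

Derivation:
Line 1: ['letter', 'bread', 'train'] (min_width=18, slack=2)
Line 2: ['word', 'security'] (min_width=13, slack=7)
Line 3: ['absolute', 'valley', 'cat'] (min_width=19, slack=1)
Line 4: ['do', 'car', 'top', 'keyboard'] (min_width=19, slack=1)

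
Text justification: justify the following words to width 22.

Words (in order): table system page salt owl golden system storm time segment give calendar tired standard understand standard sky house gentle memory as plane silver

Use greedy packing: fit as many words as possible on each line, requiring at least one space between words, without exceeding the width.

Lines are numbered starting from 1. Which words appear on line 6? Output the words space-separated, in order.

Answer: standard sky house

Derivation:
Line 1: ['table', 'system', 'page', 'salt'] (min_width=22, slack=0)
Line 2: ['owl', 'golden', 'system'] (min_width=17, slack=5)
Line 3: ['storm', 'time', 'segment'] (min_width=18, slack=4)
Line 4: ['give', 'calendar', 'tired'] (min_width=19, slack=3)
Line 5: ['standard', 'understand'] (min_width=19, slack=3)
Line 6: ['standard', 'sky', 'house'] (min_width=18, slack=4)
Line 7: ['gentle', 'memory', 'as', 'plane'] (min_width=22, slack=0)
Line 8: ['silver'] (min_width=6, slack=16)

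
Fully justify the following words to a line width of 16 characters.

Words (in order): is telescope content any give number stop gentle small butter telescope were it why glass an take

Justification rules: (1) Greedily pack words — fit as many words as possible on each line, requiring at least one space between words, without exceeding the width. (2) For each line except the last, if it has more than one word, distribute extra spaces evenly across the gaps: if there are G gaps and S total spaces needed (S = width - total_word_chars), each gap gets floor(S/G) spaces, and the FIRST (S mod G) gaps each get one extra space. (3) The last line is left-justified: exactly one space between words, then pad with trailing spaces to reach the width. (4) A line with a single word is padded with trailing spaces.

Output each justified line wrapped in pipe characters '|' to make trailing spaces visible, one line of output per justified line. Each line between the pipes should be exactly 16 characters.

Answer: |is     telescope|
|content any give|
|number      stop|
|gentle     small|
|butter telescope|
|were    it   why|
|glass an take   |

Derivation:
Line 1: ['is', 'telescope'] (min_width=12, slack=4)
Line 2: ['content', 'any', 'give'] (min_width=16, slack=0)
Line 3: ['number', 'stop'] (min_width=11, slack=5)
Line 4: ['gentle', 'small'] (min_width=12, slack=4)
Line 5: ['butter', 'telescope'] (min_width=16, slack=0)
Line 6: ['were', 'it', 'why'] (min_width=11, slack=5)
Line 7: ['glass', 'an', 'take'] (min_width=13, slack=3)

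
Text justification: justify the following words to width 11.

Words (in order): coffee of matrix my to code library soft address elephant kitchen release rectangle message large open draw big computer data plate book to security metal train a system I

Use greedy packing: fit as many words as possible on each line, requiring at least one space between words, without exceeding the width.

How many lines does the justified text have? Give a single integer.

Answer: 19

Derivation:
Line 1: ['coffee', 'of'] (min_width=9, slack=2)
Line 2: ['matrix', 'my'] (min_width=9, slack=2)
Line 3: ['to', 'code'] (min_width=7, slack=4)
Line 4: ['library'] (min_width=7, slack=4)
Line 5: ['soft'] (min_width=4, slack=7)
Line 6: ['address'] (min_width=7, slack=4)
Line 7: ['elephant'] (min_width=8, slack=3)
Line 8: ['kitchen'] (min_width=7, slack=4)
Line 9: ['release'] (min_width=7, slack=4)
Line 10: ['rectangle'] (min_width=9, slack=2)
Line 11: ['message'] (min_width=7, slack=4)
Line 12: ['large', 'open'] (min_width=10, slack=1)
Line 13: ['draw', 'big'] (min_width=8, slack=3)
Line 14: ['computer'] (min_width=8, slack=3)
Line 15: ['data', 'plate'] (min_width=10, slack=1)
Line 16: ['book', 'to'] (min_width=7, slack=4)
Line 17: ['security'] (min_width=8, slack=3)
Line 18: ['metal', 'train'] (min_width=11, slack=0)
Line 19: ['a', 'system', 'I'] (min_width=10, slack=1)
Total lines: 19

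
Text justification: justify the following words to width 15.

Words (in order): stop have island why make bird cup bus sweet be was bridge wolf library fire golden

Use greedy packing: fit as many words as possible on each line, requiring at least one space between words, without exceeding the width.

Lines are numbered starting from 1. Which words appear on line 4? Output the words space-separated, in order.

Answer: sweet be was

Derivation:
Line 1: ['stop', 'have'] (min_width=9, slack=6)
Line 2: ['island', 'why', 'make'] (min_width=15, slack=0)
Line 3: ['bird', 'cup', 'bus'] (min_width=12, slack=3)
Line 4: ['sweet', 'be', 'was'] (min_width=12, slack=3)
Line 5: ['bridge', 'wolf'] (min_width=11, slack=4)
Line 6: ['library', 'fire'] (min_width=12, slack=3)
Line 7: ['golden'] (min_width=6, slack=9)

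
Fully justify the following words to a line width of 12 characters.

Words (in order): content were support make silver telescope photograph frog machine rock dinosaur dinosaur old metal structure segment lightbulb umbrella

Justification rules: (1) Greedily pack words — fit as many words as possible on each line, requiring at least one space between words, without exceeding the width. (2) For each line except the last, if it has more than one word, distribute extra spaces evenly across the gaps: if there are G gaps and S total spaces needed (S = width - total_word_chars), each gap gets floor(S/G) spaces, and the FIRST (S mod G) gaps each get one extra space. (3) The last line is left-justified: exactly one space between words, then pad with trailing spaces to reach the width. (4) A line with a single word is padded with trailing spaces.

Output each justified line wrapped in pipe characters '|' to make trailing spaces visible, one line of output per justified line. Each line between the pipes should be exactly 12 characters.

Answer: |content were|
|support make|
|silver      |
|telescope   |
|photograph  |
|frog machine|
|rock        |
|dinosaur    |
|dinosaur old|
|metal       |
|structure   |
|segment     |
|lightbulb   |
|umbrella    |

Derivation:
Line 1: ['content', 'were'] (min_width=12, slack=0)
Line 2: ['support', 'make'] (min_width=12, slack=0)
Line 3: ['silver'] (min_width=6, slack=6)
Line 4: ['telescope'] (min_width=9, slack=3)
Line 5: ['photograph'] (min_width=10, slack=2)
Line 6: ['frog', 'machine'] (min_width=12, slack=0)
Line 7: ['rock'] (min_width=4, slack=8)
Line 8: ['dinosaur'] (min_width=8, slack=4)
Line 9: ['dinosaur', 'old'] (min_width=12, slack=0)
Line 10: ['metal'] (min_width=5, slack=7)
Line 11: ['structure'] (min_width=9, slack=3)
Line 12: ['segment'] (min_width=7, slack=5)
Line 13: ['lightbulb'] (min_width=9, slack=3)
Line 14: ['umbrella'] (min_width=8, slack=4)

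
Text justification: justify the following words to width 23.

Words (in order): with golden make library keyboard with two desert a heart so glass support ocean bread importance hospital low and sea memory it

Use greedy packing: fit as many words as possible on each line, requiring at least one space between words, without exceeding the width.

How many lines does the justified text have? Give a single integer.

Answer: 7

Derivation:
Line 1: ['with', 'golden', 'make'] (min_width=16, slack=7)
Line 2: ['library', 'keyboard', 'with'] (min_width=21, slack=2)
Line 3: ['two', 'desert', 'a', 'heart', 'so'] (min_width=21, slack=2)
Line 4: ['glass', 'support', 'ocean'] (min_width=19, slack=4)
Line 5: ['bread', 'importance'] (min_width=16, slack=7)
Line 6: ['hospital', 'low', 'and', 'sea'] (min_width=20, slack=3)
Line 7: ['memory', 'it'] (min_width=9, slack=14)
Total lines: 7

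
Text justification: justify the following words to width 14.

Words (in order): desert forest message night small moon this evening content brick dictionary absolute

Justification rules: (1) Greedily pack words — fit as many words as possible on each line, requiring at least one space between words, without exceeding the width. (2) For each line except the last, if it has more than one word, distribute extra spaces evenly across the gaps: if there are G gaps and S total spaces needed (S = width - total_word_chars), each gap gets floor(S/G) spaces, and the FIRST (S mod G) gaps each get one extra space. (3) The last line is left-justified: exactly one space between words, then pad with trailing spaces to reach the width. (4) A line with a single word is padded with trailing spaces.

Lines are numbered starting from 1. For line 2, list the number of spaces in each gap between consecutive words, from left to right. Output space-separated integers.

Line 1: ['desert', 'forest'] (min_width=13, slack=1)
Line 2: ['message', 'night'] (min_width=13, slack=1)
Line 3: ['small', 'moon'] (min_width=10, slack=4)
Line 4: ['this', 'evening'] (min_width=12, slack=2)
Line 5: ['content', 'brick'] (min_width=13, slack=1)
Line 6: ['dictionary'] (min_width=10, slack=4)
Line 7: ['absolute'] (min_width=8, slack=6)

Answer: 2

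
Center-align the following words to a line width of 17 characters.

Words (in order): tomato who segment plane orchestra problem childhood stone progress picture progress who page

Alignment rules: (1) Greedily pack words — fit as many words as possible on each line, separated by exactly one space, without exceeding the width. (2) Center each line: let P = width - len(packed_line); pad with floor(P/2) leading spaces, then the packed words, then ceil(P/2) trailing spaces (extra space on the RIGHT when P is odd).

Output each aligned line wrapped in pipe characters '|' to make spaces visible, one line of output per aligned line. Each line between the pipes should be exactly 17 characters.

Line 1: ['tomato', 'who'] (min_width=10, slack=7)
Line 2: ['segment', 'plane'] (min_width=13, slack=4)
Line 3: ['orchestra', 'problem'] (min_width=17, slack=0)
Line 4: ['childhood', 'stone'] (min_width=15, slack=2)
Line 5: ['progress', 'picture'] (min_width=16, slack=1)
Line 6: ['progress', 'who', 'page'] (min_width=17, slack=0)

Answer: |   tomato who    |
|  segment plane  |
|orchestra problem|
| childhood stone |
|progress picture |
|progress who page|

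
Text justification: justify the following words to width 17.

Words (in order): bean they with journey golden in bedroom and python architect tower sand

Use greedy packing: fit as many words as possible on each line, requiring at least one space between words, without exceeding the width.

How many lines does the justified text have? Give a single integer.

Answer: 5

Derivation:
Line 1: ['bean', 'they', 'with'] (min_width=14, slack=3)
Line 2: ['journey', 'golden', 'in'] (min_width=17, slack=0)
Line 3: ['bedroom', 'and'] (min_width=11, slack=6)
Line 4: ['python', 'architect'] (min_width=16, slack=1)
Line 5: ['tower', 'sand'] (min_width=10, slack=7)
Total lines: 5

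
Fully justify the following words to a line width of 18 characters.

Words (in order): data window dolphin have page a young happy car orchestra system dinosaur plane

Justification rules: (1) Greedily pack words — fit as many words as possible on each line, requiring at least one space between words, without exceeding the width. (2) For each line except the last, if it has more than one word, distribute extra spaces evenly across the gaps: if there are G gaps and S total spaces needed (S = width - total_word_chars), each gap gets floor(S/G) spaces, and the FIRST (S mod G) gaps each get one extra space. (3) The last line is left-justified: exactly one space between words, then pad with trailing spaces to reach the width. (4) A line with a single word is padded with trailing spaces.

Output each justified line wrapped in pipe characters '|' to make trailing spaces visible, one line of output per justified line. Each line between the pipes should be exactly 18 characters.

Line 1: ['data', 'window'] (min_width=11, slack=7)
Line 2: ['dolphin', 'have', 'page'] (min_width=17, slack=1)
Line 3: ['a', 'young', 'happy', 'car'] (min_width=17, slack=1)
Line 4: ['orchestra', 'system'] (min_width=16, slack=2)
Line 5: ['dinosaur', 'plane'] (min_width=14, slack=4)

Answer: |data        window|
|dolphin  have page|
|a  young happy car|
|orchestra   system|
|dinosaur plane    |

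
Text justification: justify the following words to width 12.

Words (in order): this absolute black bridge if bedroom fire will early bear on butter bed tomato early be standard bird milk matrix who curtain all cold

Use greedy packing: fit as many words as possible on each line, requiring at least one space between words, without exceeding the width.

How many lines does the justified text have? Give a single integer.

Answer: 14

Derivation:
Line 1: ['this'] (min_width=4, slack=8)
Line 2: ['absolute'] (min_width=8, slack=4)
Line 3: ['black', 'bridge'] (min_width=12, slack=0)
Line 4: ['if', 'bedroom'] (min_width=10, slack=2)
Line 5: ['fire', 'will'] (min_width=9, slack=3)
Line 6: ['early', 'bear'] (min_width=10, slack=2)
Line 7: ['on', 'butter'] (min_width=9, slack=3)
Line 8: ['bed', 'tomato'] (min_width=10, slack=2)
Line 9: ['early', 'be'] (min_width=8, slack=4)
Line 10: ['standard'] (min_width=8, slack=4)
Line 11: ['bird', 'milk'] (min_width=9, slack=3)
Line 12: ['matrix', 'who'] (min_width=10, slack=2)
Line 13: ['curtain', 'all'] (min_width=11, slack=1)
Line 14: ['cold'] (min_width=4, slack=8)
Total lines: 14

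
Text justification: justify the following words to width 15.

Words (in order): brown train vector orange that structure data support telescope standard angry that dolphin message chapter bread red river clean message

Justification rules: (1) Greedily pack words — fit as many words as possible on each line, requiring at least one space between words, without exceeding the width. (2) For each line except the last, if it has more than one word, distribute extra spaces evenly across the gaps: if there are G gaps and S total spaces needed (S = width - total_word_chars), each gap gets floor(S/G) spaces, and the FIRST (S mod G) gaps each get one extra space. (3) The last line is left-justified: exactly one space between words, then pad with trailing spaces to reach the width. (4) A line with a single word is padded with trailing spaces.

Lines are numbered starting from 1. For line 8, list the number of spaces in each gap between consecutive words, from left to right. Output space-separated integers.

Line 1: ['brown', 'train'] (min_width=11, slack=4)
Line 2: ['vector', 'orange'] (min_width=13, slack=2)
Line 3: ['that', 'structure'] (min_width=14, slack=1)
Line 4: ['data', 'support'] (min_width=12, slack=3)
Line 5: ['telescope'] (min_width=9, slack=6)
Line 6: ['standard', 'angry'] (min_width=14, slack=1)
Line 7: ['that', 'dolphin'] (min_width=12, slack=3)
Line 8: ['message', 'chapter'] (min_width=15, slack=0)
Line 9: ['bread', 'red', 'river'] (min_width=15, slack=0)
Line 10: ['clean', 'message'] (min_width=13, slack=2)

Answer: 1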